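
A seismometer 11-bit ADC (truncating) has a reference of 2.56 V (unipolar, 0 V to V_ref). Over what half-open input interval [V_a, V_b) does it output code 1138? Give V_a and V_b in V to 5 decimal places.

LSB = 2.56/2^11 = 1.250 mV.
V_a = V_low + 1138·LSB = 1.4225 V; V_b = V_low + 1139·LSB = 1.42375 V.

[1.42250 V, 1.42375 V)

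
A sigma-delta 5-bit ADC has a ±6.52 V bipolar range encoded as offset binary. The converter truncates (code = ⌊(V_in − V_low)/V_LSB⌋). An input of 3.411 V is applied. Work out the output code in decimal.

With 32 levels over 13.04 V, one step is 407.500 mV.
Input sits at 24.371 steps above V_low.
So the output code is 24.

code 24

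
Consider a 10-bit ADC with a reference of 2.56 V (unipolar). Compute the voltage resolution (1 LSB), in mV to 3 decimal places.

Full-scale span = 2.56 V.
LSB = 2.56 / 2^10 = 2.56 / 1024 = 0.0025 V = 2.500 mV.

2.500 mV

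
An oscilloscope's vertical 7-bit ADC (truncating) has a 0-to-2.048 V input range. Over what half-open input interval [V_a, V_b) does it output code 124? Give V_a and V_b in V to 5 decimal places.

[1.98400 V, 2.00000 V)

LSB = 2.048/2^7 = 16.000 mV.
V_a = V_low + 124·LSB = 1.984 V; V_b = V_low + 125·LSB = 2 V.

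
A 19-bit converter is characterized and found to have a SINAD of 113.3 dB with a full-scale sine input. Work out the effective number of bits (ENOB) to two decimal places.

18.53 bits

ENOB = (SINAD − 1.76) / 6.02 = (113.3 − 1.76)/6.02 = 18.528.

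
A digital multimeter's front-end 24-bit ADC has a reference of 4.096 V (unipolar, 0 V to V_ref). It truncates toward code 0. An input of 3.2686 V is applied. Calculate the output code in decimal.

LSB = 4.096 V / 16777216 = 0.24 µV.
(3.2686 − 0) / 2.44141e-07 = 13388185.600 LSBs.
⌊·⌋(13388185.600) = 13388185.

code 13388185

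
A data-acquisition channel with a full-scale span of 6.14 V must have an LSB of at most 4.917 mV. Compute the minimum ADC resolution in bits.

11 bits

Number of steps required ≥ 6.14 V / 4.917 mV = 1248.73.
Need 2^N ≥ 1248.73; 2^10 = 1024, 2^11 = 2048.
Minimum N = 11.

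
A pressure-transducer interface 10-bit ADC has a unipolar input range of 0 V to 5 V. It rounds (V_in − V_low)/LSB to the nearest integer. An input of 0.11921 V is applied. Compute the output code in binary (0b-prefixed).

With 1024 levels over 5 V, one step is 4.883 mV.
(V_in − V_low)/LSB = (0.11921 − 0) / 0.00488281 = 24.414.
round(24.414) = 24.
In binary (0b-prefixed): 0b11000.

code 0b11000 (decimal 24)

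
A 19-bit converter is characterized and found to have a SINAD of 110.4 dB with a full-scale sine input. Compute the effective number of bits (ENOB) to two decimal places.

ENOB = (SINAD − 1.76) / 6.02 = (110.4 − 1.76)/6.02 = 18.047.

18.05 bits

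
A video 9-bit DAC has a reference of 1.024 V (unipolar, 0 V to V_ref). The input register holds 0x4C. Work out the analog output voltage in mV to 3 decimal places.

152.000 mV

LSB = 1.024 V / 2^9 = 2.000 mV.
Code 0x4C = 76 decimal.
V_out = 0 + 76 × 0.002 V = 0.152 V.
= 152.000 mV.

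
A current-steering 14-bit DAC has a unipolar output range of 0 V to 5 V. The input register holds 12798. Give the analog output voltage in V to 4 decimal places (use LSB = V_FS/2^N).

3.9056 V

LSB = 5 V / 2^14 = 305.18 µV.
V_out = 0 + 12798 × 0.000305176 V = 3.90564 V.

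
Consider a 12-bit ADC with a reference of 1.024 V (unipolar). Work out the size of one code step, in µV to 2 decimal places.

250.00 µV

Full-scale span = 1.024 V.
LSB = 1.024 / 2^12 = 1.024 / 4096 = 0.00025 V = 250.00 µV.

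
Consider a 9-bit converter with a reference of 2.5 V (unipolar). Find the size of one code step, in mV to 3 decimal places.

Full-scale span = 2.5 V.
LSB = 2.5 / 2^9 = 2.5 / 512 = 0.00488281 V = 4.883 mV.

4.883 mV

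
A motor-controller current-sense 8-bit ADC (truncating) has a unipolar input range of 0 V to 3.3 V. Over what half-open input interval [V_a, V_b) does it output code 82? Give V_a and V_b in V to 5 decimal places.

[1.05703 V, 1.06992 V)

LSB = 3.3/2^8 = 12.891 mV.
V_a = V_low + 82·LSB = 1.05703 V; V_b = V_low + 83·LSB = 1.06992 V.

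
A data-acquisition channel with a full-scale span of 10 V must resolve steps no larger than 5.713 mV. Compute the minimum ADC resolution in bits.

Number of steps required ≥ 10 V / 5.713 mV = 1750.39.
Need 2^N ≥ 1750.39; 2^10 = 1024, 2^11 = 2048.
Minimum N = 11.

11 bits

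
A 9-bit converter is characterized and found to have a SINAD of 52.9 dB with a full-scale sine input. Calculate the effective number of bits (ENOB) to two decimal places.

ENOB = (SINAD − 1.76) / 6.02 = (52.9 − 1.76)/6.02 = 8.495.

8.50 bits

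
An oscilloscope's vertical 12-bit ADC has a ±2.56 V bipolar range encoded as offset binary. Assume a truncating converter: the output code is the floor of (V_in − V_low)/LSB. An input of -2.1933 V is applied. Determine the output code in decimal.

code 293

Full-scale span = 5.12 V; LSB = 5.12/2^12 = 1.250 mV.
(V_in − V_low)/LSB = (-2.1933 − (−2.56)) / 0.00125 = 293.360.
Floor → code 293.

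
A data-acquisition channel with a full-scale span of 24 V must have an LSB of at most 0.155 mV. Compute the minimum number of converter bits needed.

18 bits

Number of steps required ≥ 24 V / 0.155 mV = 154838.71.
Need 2^N ≥ 154838.71; 2^17 = 131072, 2^18 = 262144.
Minimum N = 18.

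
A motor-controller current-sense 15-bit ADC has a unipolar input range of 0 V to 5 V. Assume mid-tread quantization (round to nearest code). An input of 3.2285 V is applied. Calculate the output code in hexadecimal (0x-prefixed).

code 0x52A6 (decimal 21158)

Full-scale span = 5 V; LSB = 5/2^15 = 152.59 µV.
(V_in − V_low)/LSB = (3.2285 − 0) / 0.000152588 = 21158.298.
Round → code 21158.
In hexadecimal (0x-prefixed): 0x52A6.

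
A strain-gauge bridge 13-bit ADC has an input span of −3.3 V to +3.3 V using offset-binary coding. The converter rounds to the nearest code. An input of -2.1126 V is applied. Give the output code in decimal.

code 1474

Full-scale span = 6.6 V; LSB = 6.6/2^13 = 0.806 mV.
(-2.1126 − (−3.3)) / 0.000805664 = 1473.815 LSBs.
Round → code 1474.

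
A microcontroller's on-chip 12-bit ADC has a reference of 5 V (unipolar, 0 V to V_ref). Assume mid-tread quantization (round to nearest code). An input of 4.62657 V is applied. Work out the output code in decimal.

code 3790

Full-scale span = 5 V; LSB = 5/2^12 = 1.221 mV.
Input sits at 3790.086 steps above V_low.
round(3790.086) = 3790.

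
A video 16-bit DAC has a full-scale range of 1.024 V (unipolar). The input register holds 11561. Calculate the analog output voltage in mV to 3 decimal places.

LSB = 1.024 V / 2^16 = 15.62 µV.
V_out = 0 + 11561 × 1.5625e-05 V = 0.180641 V.
= 180.641 mV.

180.641 mV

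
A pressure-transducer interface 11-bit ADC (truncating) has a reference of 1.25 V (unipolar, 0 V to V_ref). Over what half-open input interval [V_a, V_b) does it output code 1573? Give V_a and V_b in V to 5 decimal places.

[0.96008 V, 0.96069 V)

LSB = 1.25/2^11 = 0.610 mV.
V_a = V_low + 1573·LSB = 0.960083 V; V_b = V_low + 1574·LSB = 0.960693 V.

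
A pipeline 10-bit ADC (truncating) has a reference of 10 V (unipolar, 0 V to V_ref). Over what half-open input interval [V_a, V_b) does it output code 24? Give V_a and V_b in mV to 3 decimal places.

[234.375 mV, 244.141 mV)

LSB = 10/2^10 = 9.766 mV.
V_a = V_low + 24·LSB = 0.234375 V; V_b = V_low + 25·LSB = 0.244141 V.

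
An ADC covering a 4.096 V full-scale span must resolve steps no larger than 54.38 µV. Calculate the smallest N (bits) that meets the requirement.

17 bits

Number of steps required ≥ 4.096 V / 54.38 µV = 75321.81.
Need 2^N ≥ 75321.81; 2^16 = 65536, 2^17 = 131072.
Minimum N = 17.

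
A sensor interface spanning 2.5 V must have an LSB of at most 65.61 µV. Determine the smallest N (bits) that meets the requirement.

16 bits

Number of steps required ≥ 2.5 V / 65.61 µV = 38103.95.
Need 2^N ≥ 38103.95; 2^15 = 32768, 2^16 = 65536.
Minimum N = 16.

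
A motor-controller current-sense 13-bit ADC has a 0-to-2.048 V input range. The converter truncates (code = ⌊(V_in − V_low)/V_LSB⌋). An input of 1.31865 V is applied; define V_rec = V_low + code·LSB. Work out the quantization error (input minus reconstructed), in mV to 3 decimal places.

0.150 mV

LSB = 2.048/2^13 = 250.00 µV.
(1.31865 − 0)/0.00025 = 5274.6000; ⌊·⌋ gives code 5274.
Reconstructed: 1.3185 V.
Difference: 0.00015 V → 0.150 mV.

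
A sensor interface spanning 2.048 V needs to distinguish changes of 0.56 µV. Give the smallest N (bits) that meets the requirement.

22 bits

Number of steps required ≥ 2.048 V / 0.56 µV = 3657142.86.
Need 2^N ≥ 3657142.86; 2^21 = 2097152, 2^22 = 4194304.
Minimum N = 22.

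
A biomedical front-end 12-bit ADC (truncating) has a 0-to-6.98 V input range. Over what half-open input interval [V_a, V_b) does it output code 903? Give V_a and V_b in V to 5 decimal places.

LSB = 6.98/2^12 = 1.704 mV.
V_a = V_low + 903·LSB = 1.5388 V; V_b = V_low + 904·LSB = 1.54051 V.

[1.53880 V, 1.54051 V)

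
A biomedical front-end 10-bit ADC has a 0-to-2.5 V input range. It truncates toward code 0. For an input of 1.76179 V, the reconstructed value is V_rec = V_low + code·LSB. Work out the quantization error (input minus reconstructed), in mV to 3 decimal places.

LSB = 2.5/2^10 = 2.441 mV.
Scaled input = 721.6292 LSBs, so code = 721.
V_rec = 0 + 721·0.00244141 = 1.7602539 V.
Error = 1.76179 − 1.7602539 = 0.00153609 V = 1.536 mV.

1.536 mV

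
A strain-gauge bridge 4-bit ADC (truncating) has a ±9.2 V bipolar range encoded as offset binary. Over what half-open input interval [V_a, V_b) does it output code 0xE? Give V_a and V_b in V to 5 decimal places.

LSB = 18.4/2^4 = 1.1500 V.
Code 0xE = 14 decimal.
V_a = V_low + 14·LSB = 6.9 V; V_b = V_low + 15·LSB = 8.05 V.

[6.90000 V, 8.05000 V)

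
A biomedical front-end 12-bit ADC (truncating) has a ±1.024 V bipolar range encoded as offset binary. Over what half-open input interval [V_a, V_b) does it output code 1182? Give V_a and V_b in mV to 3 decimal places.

LSB = 2.048/2^12 = 0.500 mV.
V_a = V_low + 1182·LSB = -0.433 V; V_b = V_low + 1183·LSB = -0.4325 V.

[-433.000 mV, -432.500 mV)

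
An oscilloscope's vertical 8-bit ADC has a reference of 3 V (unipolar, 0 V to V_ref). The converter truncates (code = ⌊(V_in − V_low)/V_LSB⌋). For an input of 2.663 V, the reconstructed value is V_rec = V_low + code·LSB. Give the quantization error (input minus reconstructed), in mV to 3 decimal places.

2.844 mV

One LSB is 3 V / 256 = 11.719 mV.
Scaled input = 227.2427 LSBs, so code = 227.
Code 227 maps back to 0 + 227×0.0117188 V = 2.6601562 V.
Difference: 0.00284375 V → 2.844 mV.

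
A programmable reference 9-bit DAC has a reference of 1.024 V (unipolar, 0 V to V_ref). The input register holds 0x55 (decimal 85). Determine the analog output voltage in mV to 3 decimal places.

LSB = 1.024 V / 2^9 = 2.000 mV.
Code 0x55 = 85 decimal.
V_out = 0 + 85 × 0.002 V = 0.17 V.
= 170.000 mV.

170.000 mV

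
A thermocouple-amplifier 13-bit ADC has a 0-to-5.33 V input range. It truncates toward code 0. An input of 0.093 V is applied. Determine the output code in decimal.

code 142

LSB = 5.33 V / 8192 = 0.651 mV.
(V_in − V_low)/LSB = (0.093 − 0) / 0.000650635 = 142.937.
So the output code is 142.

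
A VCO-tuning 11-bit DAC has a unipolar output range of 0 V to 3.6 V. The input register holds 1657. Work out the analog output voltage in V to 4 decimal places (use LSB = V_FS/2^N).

2.9127 V

LSB = 3.6 V / 2^11 = 1.758 mV.
V_out = 0 + 1657 × 0.00175781 V = 2.9127 V.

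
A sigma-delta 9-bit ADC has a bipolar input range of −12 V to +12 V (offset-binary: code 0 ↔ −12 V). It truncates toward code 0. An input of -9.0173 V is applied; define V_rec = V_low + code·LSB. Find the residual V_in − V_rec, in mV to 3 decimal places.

29.575 mV

One LSB is 24 V / 512 = 46.875 mV.
(-9.0173 − (−12))/0.046875 = 63.6309; ⌊·⌋ gives code 63.
Code 63 maps back to (−12) + 63×0.046875 V = -9.046875 V.
V_in − V_rec = 0.029575 V = 29.575 mV.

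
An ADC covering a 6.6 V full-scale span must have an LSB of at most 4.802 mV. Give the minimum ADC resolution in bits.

Number of steps required ≥ 6.6 V / 4.802 mV = 1374.43.
Need 2^N ≥ 1374.43; 2^10 = 1024, 2^11 = 2048.
Minimum N = 11.

11 bits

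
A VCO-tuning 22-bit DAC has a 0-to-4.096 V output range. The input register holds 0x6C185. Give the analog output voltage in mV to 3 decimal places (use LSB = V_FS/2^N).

LSB = 4.096 V / 2^22 = 0.98 µV.
Code 0x6C185 = 442757 decimal.
V_out = 0 + 442757 × 9.76563e-07 V = 0.43238 V.
= 432.380 mV.

432.380 mV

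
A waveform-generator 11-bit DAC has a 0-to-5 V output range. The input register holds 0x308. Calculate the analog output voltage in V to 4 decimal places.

LSB = 5 V / 2^11 = 2.441 mV.
Code 0x308 = 776 decimal.
V_out = 0 + 776 × 0.00244141 V = 1.89453 V.

1.8945 V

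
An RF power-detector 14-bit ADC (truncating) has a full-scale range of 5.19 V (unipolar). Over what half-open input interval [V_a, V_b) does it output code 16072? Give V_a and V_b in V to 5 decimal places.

LSB = 5.19/2^14 = 316.77 µV.
V_a = V_low + 16072·LSB = 5.09117 V; V_b = V_low + 16073·LSB = 5.09148 V.

[5.09117 V, 5.09148 V)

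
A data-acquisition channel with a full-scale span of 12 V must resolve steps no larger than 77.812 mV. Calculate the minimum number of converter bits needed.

8 bits

Number of steps required ≥ 12 V / 77.812 mV = 154.22.
Need 2^N ≥ 154.22; 2^7 = 128, 2^8 = 256.
Minimum N = 8.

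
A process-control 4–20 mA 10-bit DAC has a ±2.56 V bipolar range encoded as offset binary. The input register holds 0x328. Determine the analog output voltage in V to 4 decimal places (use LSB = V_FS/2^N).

1.4800 V

LSB = 5.12 V / 2^10 = 5.000 mV.
Code 0x328 = 808 decimal.
V_out = (−2.56) + 808 × 0.005 V = 1.48 V.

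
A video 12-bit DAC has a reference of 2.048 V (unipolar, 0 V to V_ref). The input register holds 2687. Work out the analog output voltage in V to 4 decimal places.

LSB = 2.048 V / 2^12 = 0.500 mV.
V_out = 0 + 2687 × 0.0005 V = 1.3435 V.

1.3435 V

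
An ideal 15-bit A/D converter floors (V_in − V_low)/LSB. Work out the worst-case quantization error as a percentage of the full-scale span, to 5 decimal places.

0.00305 %

Truncating → worst-case error = 1 LSB = V_FS/2^15, so 100/32768 = 0.00305176 % of full scale.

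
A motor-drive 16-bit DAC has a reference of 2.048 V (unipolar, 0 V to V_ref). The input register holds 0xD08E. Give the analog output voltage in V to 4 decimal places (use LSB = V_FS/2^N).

1.6684 V

LSB = 2.048 V / 2^16 = 31.25 µV.
Code 0xD08E = 53390 decimal.
V_out = 0 + 53390 × 3.125e-05 V = 1.66844 V.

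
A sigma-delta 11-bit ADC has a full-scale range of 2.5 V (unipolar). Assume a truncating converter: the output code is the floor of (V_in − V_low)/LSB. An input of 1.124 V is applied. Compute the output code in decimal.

LSB = 2.5 V / 2048 = 1.221 mV.
(V_in − V_low)/LSB = (1.124 − 0) / 0.0012207 = 920.781.
Floor → code 920.

code 920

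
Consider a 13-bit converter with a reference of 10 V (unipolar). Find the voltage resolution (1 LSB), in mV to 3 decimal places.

Full-scale span = 10 V.
LSB = 10 / 2^13 = 10 / 8192 = 0.0012207 V = 1.221 mV.

1.221 mV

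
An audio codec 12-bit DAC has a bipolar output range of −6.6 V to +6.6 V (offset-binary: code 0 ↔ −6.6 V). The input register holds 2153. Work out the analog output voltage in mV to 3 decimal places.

LSB = 13.2 V / 2^12 = 3.223 mV.
V_out = (−6.6) + 2153 × 0.00322266 V = 0.338379 V.
= 338.379 mV.

338.379 mV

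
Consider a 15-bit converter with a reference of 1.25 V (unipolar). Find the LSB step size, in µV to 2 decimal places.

Full-scale span = 1.25 V.
LSB = 1.25 / 2^15 = 1.25 / 32768 = 3.8147e-05 V = 38.15 µV.

38.15 µV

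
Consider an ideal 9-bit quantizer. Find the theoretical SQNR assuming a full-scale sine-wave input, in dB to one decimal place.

SNR ≈ 6.02·N + 1.76 dB = 6.02·9 + 1.76 = 55.94 dB.

55.9 dB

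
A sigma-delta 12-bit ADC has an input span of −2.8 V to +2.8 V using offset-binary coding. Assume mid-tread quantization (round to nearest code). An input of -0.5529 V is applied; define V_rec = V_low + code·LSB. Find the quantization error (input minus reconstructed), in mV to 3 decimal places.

One LSB is 5.6 V / 4096 = 1.367 mV.
Scaled input = 1643.5931 LSBs, so code = 1644.
Reconstructed: -0.55234375 V.
V_in − V_rec = -0.00055625 V = -0.556 mV.

-0.556 mV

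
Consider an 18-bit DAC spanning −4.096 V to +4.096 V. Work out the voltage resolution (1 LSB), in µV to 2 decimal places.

Full-scale span = 8.192 V.
LSB = 8.192 / 2^18 = 8.192 / 262144 = 3.125e-05 V = 31.25 µV.

31.25 µV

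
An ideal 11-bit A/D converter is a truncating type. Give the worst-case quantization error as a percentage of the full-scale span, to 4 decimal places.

Truncating → worst-case error = 1 LSB = V_FS/2^11, so 100/2048 = 0.0488281 % of full scale.

0.0488 %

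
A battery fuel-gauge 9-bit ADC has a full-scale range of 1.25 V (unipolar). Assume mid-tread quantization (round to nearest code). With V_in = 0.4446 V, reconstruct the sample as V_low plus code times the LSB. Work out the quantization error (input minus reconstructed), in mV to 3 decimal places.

0.264 mV

Step size: 1.25 V ÷ 2^9 = 2.441 mV.
Scaled input = 182.1082 LSBs, so code = 182.
Reconstructed: 0.44433594 V.
V_in − V_rec = 0.000264062 V = 0.264 mV.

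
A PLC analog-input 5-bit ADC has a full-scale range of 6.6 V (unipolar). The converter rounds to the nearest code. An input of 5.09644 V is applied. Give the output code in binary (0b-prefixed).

code 0b11001 (decimal 25)

With 32 levels over 6.6 V, one step is 206.250 mV.
(V_in − V_low)/LSB = (5.09644 − 0) / 0.20625 = 24.710.
So the output code is 25.
In binary (0b-prefixed): 0b11001.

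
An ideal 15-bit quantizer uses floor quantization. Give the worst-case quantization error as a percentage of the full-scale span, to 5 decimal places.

0.00305 %

Truncating → worst-case error = 1 LSB = V_FS/2^15, so 100/32768 = 0.00305176 % of full scale.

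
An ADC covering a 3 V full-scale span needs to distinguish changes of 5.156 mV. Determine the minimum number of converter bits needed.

Number of steps required ≥ 3 V / 5.156 mV = 581.85.
Need 2^N ≥ 581.85; 2^9 = 512, 2^10 = 1024.
Minimum N = 10.

10 bits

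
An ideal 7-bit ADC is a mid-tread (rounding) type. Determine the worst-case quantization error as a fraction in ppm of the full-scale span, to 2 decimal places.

3906.25 ppm

Rounding → worst-case error = ½ LSB = V_FS/2^8, so 1e+06/256 = 3906.25 ppm of full scale.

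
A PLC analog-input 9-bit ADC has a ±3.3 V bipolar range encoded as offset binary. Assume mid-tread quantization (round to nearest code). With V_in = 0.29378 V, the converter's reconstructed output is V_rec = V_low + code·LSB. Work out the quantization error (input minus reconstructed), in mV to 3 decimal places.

-2.704 mV

Step size: 6.6 V ÷ 2^9 = 12.891 mV.
Scaled input = 278.7902 LSBs, so code = 279.
V_rec = (−3.3) + 279·0.0128906 = 0.29648438 V.
Error = 0.29378 − 0.29648438 = -0.00270438 V = -2.704 mV.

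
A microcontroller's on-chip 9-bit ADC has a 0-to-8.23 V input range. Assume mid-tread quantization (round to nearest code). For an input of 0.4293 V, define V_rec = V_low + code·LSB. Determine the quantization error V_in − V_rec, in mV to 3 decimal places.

LSB = 8.23/2^9 = 16.074 mV.
(0.4293 − 0)/0.0160742 = 26.7074; round gives code 27.
Reconstructed: 0.43400391 V.
Error = 0.4293 − 0.43400391 = -0.00470391 V = -4.704 mV.

-4.704 mV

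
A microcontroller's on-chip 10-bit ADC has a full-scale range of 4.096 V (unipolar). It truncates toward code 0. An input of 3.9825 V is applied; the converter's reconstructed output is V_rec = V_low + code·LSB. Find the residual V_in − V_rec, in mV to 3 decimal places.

2.500 mV

One LSB is 4.096 V / 1024 = 4.000 mV.
(3.9825 − 0)/0.004 = 995.6250; ⌊·⌋ gives code 995.
V_rec = 0 + 995·0.004 = 3.98 V.
Difference: 0.0025 V → 2.500 mV.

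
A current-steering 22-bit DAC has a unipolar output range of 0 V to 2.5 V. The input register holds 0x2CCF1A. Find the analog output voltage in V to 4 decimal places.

LSB = 2.5 V / 2^22 = 0.60 µV.
Code 0x2CCF1A = 2936602 decimal.
V_out = 0 + 2936602 × 5.96046e-07 V = 1.75035 V.

1.7504 V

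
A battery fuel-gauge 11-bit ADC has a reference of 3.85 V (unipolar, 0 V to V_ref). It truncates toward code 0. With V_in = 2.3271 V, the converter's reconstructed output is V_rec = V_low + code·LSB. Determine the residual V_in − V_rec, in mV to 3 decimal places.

LSB = 3.85/2^11 = 1.880 mV.
(2.3271 − 0)/0.00187988 = 1237.8963; ⌊·⌋ gives code 1237.
V_rec = 0 + 1237·0.00187988 = 2.325415 V.
Difference: 0.00168496 V → 1.685 mV.

1.685 mV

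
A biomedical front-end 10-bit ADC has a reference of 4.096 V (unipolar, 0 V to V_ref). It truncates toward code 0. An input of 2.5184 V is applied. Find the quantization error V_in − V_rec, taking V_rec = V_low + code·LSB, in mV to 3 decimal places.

One LSB is 4.096 V / 1024 = 4.000 mV.
Scaled input = 629.6000 LSBs, so code = 629.
Reconstructed: 2.516 V.
Difference: 0.0024 V → 2.400 mV.

2.400 mV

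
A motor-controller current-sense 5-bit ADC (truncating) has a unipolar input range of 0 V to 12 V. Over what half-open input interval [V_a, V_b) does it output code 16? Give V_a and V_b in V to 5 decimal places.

LSB = 12/2^5 = 375.000 mV.
V_a = V_low + 16·LSB = 6 V; V_b = V_low + 17·LSB = 6.375 V.

[6.00000 V, 6.37500 V)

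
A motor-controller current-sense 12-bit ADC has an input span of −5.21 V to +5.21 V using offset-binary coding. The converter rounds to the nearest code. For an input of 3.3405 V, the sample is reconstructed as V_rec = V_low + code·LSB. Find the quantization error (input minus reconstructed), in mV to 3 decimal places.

0.300 mV

Step size: 10.42 V ÷ 2^12 = 2.544 mV.
(V_in − V_low)/LSB = (3.3405 − (−5.21))/0.00254395 = 3361.1179 → code 3361 (round).
Reconstructed: 3.3402002 V.
Error = 3.3405 − 3.3402002 = 0.000299805 V = 0.300 mV.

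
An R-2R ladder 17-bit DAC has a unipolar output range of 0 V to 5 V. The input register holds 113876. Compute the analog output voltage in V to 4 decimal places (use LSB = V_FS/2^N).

LSB = 5 V / 2^17 = 38.15 µV.
V_out = 0 + 113876 × 3.8147e-05 V = 4.34402 V.

4.3440 V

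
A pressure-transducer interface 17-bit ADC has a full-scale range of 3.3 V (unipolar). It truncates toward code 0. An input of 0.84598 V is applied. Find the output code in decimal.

Full-scale span = 3.3 V; LSB = 3.3/2^17 = 25.18 µV.
(V_in − V_low)/LSB = (0.84598 − 0) / 2.5177e-05 = 33601.300.
⌊·⌋(33601.300) = 33601.

code 33601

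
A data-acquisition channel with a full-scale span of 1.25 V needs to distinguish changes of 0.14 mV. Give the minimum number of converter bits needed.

Number of steps required ≥ 1.25 V / 0.14 mV = 8928.57.
Need 2^N ≥ 8928.57; 2^13 = 8192, 2^14 = 16384.
Minimum N = 14.

14 bits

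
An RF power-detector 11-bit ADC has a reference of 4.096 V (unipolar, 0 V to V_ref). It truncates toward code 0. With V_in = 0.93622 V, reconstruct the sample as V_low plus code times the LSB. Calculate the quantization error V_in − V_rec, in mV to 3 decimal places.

One LSB is 4.096 V / 2048 = 2.000 mV.
(V_in − V_low)/LSB = (0.93622 − 0)/0.002 = 468.1100 → code 468 (floor).
Reconstructed: 0.936 V.
V_in − V_rec = 0.00022 V = 0.220 mV.

0.220 mV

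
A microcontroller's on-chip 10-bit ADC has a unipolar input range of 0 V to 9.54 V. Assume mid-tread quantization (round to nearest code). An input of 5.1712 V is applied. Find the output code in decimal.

LSB = 9.54 V / 1024 = 9.316 mV.
Input sits at 555.064 steps above V_low.
Round → code 555.

code 555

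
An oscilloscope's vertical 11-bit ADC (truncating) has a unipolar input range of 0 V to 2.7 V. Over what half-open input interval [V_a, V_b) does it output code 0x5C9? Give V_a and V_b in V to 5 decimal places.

LSB = 2.7/2^11 = 1.318 mV.
Code 0x5C9 = 1481 decimal.
V_a = V_low + 1481·LSB = 1.95249 V; V_b = V_low + 1482·LSB = 1.95381 V.

[1.95249 V, 1.95381 V)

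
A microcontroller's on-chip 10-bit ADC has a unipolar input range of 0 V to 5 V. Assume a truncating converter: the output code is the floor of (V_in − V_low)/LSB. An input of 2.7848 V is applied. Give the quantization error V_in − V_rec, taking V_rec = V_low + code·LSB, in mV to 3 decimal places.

LSB = 5/2^10 = 4.883 mV.
(2.7848 − 0)/0.00488281 = 570.3270; ⌊·⌋ gives code 570.
Code 570 maps back to 0 + 570×0.00488281 V = 2.7832031 V.
Error = 2.7848 − 2.7832031 = 0.00159687 V = 1.597 mV.

1.597 mV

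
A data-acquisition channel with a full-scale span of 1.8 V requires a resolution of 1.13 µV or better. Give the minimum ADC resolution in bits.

21 bits

Number of steps required ≥ 1.8 V / 1.13 µV = 1592920.35.
Need 2^N ≥ 1592920.35; 2^20 = 1048576, 2^21 = 2097152.
Minimum N = 21.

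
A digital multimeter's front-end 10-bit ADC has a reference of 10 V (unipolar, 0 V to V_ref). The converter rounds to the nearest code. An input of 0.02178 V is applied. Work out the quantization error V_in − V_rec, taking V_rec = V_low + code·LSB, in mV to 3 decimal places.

2.249 mV

One LSB is 10 V / 1024 = 9.766 mV.
Scaled input = 2.2303 LSBs, so code = 2.
V_rec = 0 + 2·0.00976562 = 0.01953125 V.
V_in − V_rec = 0.00224875 V = 2.249 mV.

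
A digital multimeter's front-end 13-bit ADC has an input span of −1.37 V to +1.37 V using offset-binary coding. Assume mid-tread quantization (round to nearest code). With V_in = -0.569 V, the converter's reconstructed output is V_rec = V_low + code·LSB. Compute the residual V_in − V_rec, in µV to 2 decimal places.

LSB = 2.74/2^13 = 334.47 µV.
(V_in − V_low)/LSB = (-0.569 − (−1.37))/0.000334473 = 2394.8146 → code 2395 (round).
V_rec = (−1.37) + 2395·0.000334473 = -0.56893799 V.
Difference: -6.20117e-05 V → -62.01 µV.

-62.01 µV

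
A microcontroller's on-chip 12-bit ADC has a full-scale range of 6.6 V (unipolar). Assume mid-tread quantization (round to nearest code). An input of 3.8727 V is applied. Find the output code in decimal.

LSB = 6.6 V / 4096 = 1.611 mV.
(3.8727 − 0) / 0.00161133 = 2403.421 LSBs.
So the output code is 2403.

code 2403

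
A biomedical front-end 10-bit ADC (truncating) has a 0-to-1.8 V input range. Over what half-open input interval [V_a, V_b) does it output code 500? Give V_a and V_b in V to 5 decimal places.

[0.87891 V, 0.88066 V)

LSB = 1.8/2^10 = 1.758 mV.
V_a = V_low + 500·LSB = 0.878906 V; V_b = V_low + 501·LSB = 0.880664 V.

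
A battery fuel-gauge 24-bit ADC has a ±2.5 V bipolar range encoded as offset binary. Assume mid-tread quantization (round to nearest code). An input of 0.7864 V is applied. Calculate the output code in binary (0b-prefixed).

code 0b101010000100001110000001 (decimal 11027329)

With 16777216 levels over 5 V, one step is 0.30 µV.
(V_in − V_low)/LSB = (0.7864 − (−2.5)) / 2.98023e-07 = 11027328.532.
round(11027328.532) = 11027329.
In binary (0b-prefixed): 0b101010000100001110000001.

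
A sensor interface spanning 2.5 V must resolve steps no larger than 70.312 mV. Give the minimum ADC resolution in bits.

6 bits

Number of steps required ≥ 2.5 V / 70.312 mV = 35.56.
Need 2^N ≥ 35.56; 2^5 = 32, 2^6 = 64.
Minimum N = 6.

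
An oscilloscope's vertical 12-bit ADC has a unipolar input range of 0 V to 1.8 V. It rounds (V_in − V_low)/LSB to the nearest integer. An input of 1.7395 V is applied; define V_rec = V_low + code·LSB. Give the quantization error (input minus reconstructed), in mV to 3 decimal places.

0.145 mV

LSB = 1.8/2^12 = 439.45 µV.
Scaled input = 3958.3289 LSBs, so code = 3958.
V_rec = 0 + 3958·0.000439453 = 1.7393555 V.
V_in − V_rec = 0.000144531 V = 0.145 mV.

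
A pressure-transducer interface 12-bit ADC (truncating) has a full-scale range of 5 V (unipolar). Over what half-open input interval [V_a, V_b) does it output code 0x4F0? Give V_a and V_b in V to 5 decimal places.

LSB = 5/2^12 = 1.221 mV.
Code 0x4F0 = 1264 decimal.
V_a = V_low + 1264·LSB = 1.54297 V; V_b = V_low + 1265·LSB = 1.54419 V.

[1.54297 V, 1.54419 V)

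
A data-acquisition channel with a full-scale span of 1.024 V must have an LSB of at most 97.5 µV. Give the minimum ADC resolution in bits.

14 bits

Number of steps required ≥ 1.024 V / 97.5 µV = 10502.56.
Need 2^N ≥ 10502.56; 2^13 = 8192, 2^14 = 16384.
Minimum N = 14.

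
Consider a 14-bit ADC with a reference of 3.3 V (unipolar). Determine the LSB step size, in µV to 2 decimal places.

201.42 µV

Full-scale span = 3.3 V.
LSB = 3.3 / 2^14 = 3.3 / 16384 = 0.000201416 V = 201.42 µV.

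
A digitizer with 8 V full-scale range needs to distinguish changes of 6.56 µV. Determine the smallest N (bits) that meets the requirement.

Number of steps required ≥ 8 V / 6.56 µV = 1219512.20.
Need 2^N ≥ 1219512.20; 2^20 = 1048576, 2^21 = 2097152.
Minimum N = 21.

21 bits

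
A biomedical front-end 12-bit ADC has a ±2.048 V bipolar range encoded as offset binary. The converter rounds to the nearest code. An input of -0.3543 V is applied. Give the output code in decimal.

code 1694

LSB = 4.096 V / 4096 = 1.000 mV.
(-0.3543 − (−2.048)) / 0.001 = 1693.700 LSBs.
So the output code is 1694.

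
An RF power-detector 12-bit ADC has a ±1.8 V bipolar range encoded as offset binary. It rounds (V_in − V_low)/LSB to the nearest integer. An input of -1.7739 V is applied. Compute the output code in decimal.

code 30

Full-scale span = 3.6 V; LSB = 3.6/2^12 = 0.879 mV.
(V_in − V_low)/LSB = (-1.7739 − (−1.8)) / 0.000878906 = 29.696.
Round → code 30.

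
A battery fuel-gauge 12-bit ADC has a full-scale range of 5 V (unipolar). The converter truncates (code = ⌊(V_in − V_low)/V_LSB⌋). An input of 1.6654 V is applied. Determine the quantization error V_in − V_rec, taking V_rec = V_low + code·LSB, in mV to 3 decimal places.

One LSB is 5 V / 4096 = 1.221 mV.
(V_in − V_low)/LSB = (1.6654 − 0)/0.0012207 = 1364.2957 → code 1364 (floor).
V_rec = 0 + 1364·0.0012207 = 1.6650391 V.
Difference: 0.000360937 V → 0.361 mV.

0.361 mV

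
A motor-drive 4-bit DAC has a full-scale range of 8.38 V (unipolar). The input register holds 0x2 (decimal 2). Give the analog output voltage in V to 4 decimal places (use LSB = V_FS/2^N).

1.0475 V

LSB = 8.38 V / 2^4 = 0.5238 V.
Code 0x2 = 2 decimal.
V_out = 0 + 2 × 0.52375 V = 1.0475 V.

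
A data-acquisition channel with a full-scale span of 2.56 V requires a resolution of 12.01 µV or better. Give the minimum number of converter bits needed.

18 bits

Number of steps required ≥ 2.56 V / 12.01 µV = 213155.70.
Need 2^N ≥ 213155.70; 2^17 = 131072, 2^18 = 262144.
Minimum N = 18.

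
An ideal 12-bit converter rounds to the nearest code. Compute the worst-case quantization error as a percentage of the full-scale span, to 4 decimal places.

Rounding → worst-case error = ½ LSB = V_FS/2^13, so 100/8192 = 0.012207 % of full scale.

0.0122 %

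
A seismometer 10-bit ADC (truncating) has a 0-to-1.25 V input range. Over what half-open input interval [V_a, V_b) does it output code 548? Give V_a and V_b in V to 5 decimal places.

[0.66895 V, 0.67017 V)

LSB = 1.25/2^10 = 1.221 mV.
V_a = V_low + 548·LSB = 0.668945 V; V_b = V_low + 549·LSB = 0.670166 V.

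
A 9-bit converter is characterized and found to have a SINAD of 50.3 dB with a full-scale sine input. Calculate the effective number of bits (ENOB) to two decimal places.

ENOB = (SINAD − 1.76) / 6.02 = (50.3 − 1.76)/6.02 = 8.063.

8.06 bits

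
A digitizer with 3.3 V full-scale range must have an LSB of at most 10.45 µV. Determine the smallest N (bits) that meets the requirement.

Number of steps required ≥ 3.3 V / 10.45 µV = 315789.47.
Need 2^N ≥ 315789.47; 2^18 = 262144, 2^19 = 524288.
Minimum N = 19.

19 bits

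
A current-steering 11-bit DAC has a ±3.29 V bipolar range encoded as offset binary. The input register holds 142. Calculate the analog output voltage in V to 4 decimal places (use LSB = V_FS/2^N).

LSB = 6.58 V / 2^11 = 3.213 mV.
V_out = (−3.29) + 142 × 0.00321289 V = -2.83377 V.

-2.8338 V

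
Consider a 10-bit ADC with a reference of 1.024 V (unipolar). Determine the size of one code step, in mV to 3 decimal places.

1.000 mV

Full-scale span = 1.024 V.
LSB = 1.024 / 2^10 = 1.024 / 1024 = 0.001 V = 1.000 mV.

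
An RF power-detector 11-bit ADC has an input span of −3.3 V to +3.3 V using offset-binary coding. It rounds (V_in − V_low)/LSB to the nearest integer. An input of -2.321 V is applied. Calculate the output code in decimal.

Full-scale span = 6.6 V; LSB = 6.6/2^11 = 3.223 mV.
(V_in − V_low)/LSB = (-2.321 − (−3.3)) / 0.00322266 = 303.787.
round(303.787) = 304.

code 304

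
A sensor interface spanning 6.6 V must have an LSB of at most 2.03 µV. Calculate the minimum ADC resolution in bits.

Number of steps required ≥ 6.6 V / 2.03 µV = 3251231.53.
Need 2^N ≥ 3251231.53; 2^21 = 2097152, 2^22 = 4194304.
Minimum N = 22.

22 bits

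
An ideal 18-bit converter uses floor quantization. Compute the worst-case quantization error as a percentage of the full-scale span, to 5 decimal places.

Truncating → worst-case error = 1 LSB = V_FS/2^18, so 100/262144 = 0.00038147 % of full scale.

0.00038 %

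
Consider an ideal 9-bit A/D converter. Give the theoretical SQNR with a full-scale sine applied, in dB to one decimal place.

55.9 dB

SNR ≈ 6.02·N + 1.76 dB = 6.02·9 + 1.76 = 55.94 dB.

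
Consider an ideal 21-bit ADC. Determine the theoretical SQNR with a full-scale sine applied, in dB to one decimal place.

SNR ≈ 6.02·N + 1.76 dB = 6.02·21 + 1.76 = 128.18 dB.

128.2 dB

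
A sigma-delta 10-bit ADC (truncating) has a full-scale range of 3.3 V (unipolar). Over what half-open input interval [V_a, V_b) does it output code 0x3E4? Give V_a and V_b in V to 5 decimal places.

[3.20977 V, 3.21299 V)

LSB = 3.3/2^10 = 3.223 mV.
Code 0x3E4 = 996 decimal.
V_a = V_low + 996·LSB = 3.20977 V; V_b = V_low + 997·LSB = 3.21299 V.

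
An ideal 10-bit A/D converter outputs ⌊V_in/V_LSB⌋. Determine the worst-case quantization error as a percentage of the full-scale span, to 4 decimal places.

0.0977 %

Truncating → worst-case error = 1 LSB = V_FS/2^10, so 100/1024 = 0.0976562 % of full scale.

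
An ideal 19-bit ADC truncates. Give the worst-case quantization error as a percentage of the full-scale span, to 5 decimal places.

Truncating → worst-case error = 1 LSB = V_FS/2^19, so 100/524288 = 0.000190735 % of full scale.

0.00019 %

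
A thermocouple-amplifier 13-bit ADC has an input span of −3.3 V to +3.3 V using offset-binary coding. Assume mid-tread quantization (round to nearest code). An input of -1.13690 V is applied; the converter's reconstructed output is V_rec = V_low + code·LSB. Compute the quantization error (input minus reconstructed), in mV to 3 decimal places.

One LSB is 6.6 V / 8192 = 0.806 mV.
(V_in − V_low)/LSB = (-1.13690 − (−3.3))/0.000805664 = 2684.8659 → code 2685 (round).
V_rec = (−3.3) + 2685·0.000805664 = -1.136792 V.
Error = -1.13690 − (−1.136792) = -0.000108008 V = -0.108 mV.

-0.108 mV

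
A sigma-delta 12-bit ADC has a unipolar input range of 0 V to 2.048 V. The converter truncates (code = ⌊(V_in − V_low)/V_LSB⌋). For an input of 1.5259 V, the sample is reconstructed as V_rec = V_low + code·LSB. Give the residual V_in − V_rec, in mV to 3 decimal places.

Step size: 2.048 V ÷ 2^12 = 0.500 mV.
Scaled input = 3051.8000 LSBs, so code = 3051.
V_rec = 0 + 3051·0.0005 = 1.5255 V.
Error = 1.5259 − 1.5255 = 0.0004 V = 0.400 mV.

0.400 mV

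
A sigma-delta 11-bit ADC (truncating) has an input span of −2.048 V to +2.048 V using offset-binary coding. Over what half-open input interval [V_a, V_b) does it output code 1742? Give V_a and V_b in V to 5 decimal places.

LSB = 4.096/2^11 = 2.000 mV.
V_a = V_low + 1742·LSB = 1.436 V; V_b = V_low + 1743·LSB = 1.438 V.

[1.43600 V, 1.43800 V)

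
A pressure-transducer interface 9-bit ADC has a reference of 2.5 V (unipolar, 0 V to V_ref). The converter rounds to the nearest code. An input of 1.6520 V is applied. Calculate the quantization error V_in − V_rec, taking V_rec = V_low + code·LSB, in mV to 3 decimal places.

LSB = 2.5/2^9 = 4.883 mV.
Scaled input = 338.3296 LSBs, so code = 338.
Reconstructed: 1.6503906 V.
V_in − V_rec = 0.00160937 V = 1.609 mV.

1.609 mV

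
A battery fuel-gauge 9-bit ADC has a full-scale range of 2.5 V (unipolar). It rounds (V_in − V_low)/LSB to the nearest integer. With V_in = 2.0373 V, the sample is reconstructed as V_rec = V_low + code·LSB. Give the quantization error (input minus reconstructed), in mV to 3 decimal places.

1.167 mV

LSB = 2.5/2^9 = 4.883 mV.
(2.0373 − 0)/0.00488281 = 417.2390; round gives code 417.
Code 417 maps back to 0 + 417×0.00488281 V = 2.0361328 V.
Difference: 0.00116719 V → 1.167 mV.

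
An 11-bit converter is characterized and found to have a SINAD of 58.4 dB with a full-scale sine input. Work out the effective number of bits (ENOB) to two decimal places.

ENOB = (SINAD − 1.76) / 6.02 = (58.4 − 1.76)/6.02 = 9.409.

9.41 bits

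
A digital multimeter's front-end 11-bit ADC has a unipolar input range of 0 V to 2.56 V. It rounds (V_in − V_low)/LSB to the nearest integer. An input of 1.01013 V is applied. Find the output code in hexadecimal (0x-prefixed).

code 0x328 (decimal 808)

Full-scale span = 2.56 V; LSB = 2.56/2^11 = 1.250 mV.
(1.01013 − 0) / 0.00125 = 808.104 LSBs.
round(808.104) = 808.
In hexadecimal (0x-prefixed): 0x328.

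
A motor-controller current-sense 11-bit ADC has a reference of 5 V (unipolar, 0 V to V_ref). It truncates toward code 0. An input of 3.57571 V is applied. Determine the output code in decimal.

code 1464

LSB = 5 V / 2048 = 2.441 mV.
Input sits at 1464.611 steps above V_low.
Floor → code 1464.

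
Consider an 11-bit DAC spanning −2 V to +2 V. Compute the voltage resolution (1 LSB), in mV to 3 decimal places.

1.953 mV

Full-scale span = 4 V.
LSB = 4 / 2^11 = 4 / 2048 = 0.00195312 V = 1.953 mV.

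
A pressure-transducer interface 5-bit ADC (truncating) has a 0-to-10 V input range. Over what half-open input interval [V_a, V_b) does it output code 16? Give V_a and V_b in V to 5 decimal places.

LSB = 10/2^5 = 312.500 mV.
V_a = V_low + 16·LSB = 5 V; V_b = V_low + 17·LSB = 5.3125 V.

[5.00000 V, 5.31250 V)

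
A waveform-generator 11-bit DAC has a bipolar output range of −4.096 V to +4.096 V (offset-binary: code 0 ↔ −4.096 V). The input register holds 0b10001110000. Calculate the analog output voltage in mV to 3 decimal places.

LSB = 8.192 V / 2^11 = 4.000 mV.
Code 0b10001110000 = 1136 decimal.
V_out = (−4.096) + 1136 × 0.004 V = 0.448 V.
= 448.000 mV.

448.000 mV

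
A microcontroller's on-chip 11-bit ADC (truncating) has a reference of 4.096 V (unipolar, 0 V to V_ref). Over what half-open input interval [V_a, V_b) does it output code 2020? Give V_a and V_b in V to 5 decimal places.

[4.04000 V, 4.04200 V)

LSB = 4.096/2^11 = 2.000 mV.
V_a = V_low + 2020·LSB = 4.04 V; V_b = V_low + 2021·LSB = 4.042 V.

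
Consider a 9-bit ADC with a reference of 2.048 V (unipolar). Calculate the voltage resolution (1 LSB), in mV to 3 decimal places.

4.000 mV

Full-scale span = 2.048 V.
LSB = 2.048 / 2^9 = 2.048 / 512 = 0.004 V = 4.000 mV.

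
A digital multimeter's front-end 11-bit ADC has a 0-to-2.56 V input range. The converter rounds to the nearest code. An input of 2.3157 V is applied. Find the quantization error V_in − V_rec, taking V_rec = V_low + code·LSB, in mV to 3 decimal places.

-0.550 mV

One LSB is 2.56 V / 2048 = 1.250 mV.
Scaled input = 1852.5600 LSBs, so code = 1853.
V_rec = 0 + 1853·0.00125 = 2.31625 V.
V_in − V_rec = -0.00055 V = -0.550 mV.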